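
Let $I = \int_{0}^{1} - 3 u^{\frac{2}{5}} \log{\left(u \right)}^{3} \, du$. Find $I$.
$\frac{11250}{2401}$

Start from the elementary integral
$$J(a) = \int_{0}^{1} - 3 u^{a} \, du = - \frac{3}{a + 1}.$$

Differentiating under the integral sign brings down a factor of $\ln u$:
$$\frac{dJ}{da} = \int_{0}^{1} - 3 u^{a} \log{\left(u \right)} \, du = \frac{3}{\left(a + 1\right)^{2}}.$$

Repeating $3$ times in total — each differentiation brings down another $\ln u$ — gives
$$\frac{d^{3}J}{da^{3}} = \int_{0}^{1} - 3 u^{a} \log{\left(u \right)}^{3} \, du = \frac{18}{\left(a + 1\right)^{4}},$$
and the integrand here is exactly the target integrand, so $I = \frac{18}{\left(a + 1\right)^{4}}$.

Setting $a = \frac{2}{5}$:
$$I = \frac{11250}{2401}.$$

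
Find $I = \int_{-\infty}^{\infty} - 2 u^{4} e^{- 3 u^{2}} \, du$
$- \frac{\sqrt{3} \sqrt{\pi}}{18}$

Consider the simpler parametrised integral
$$J(a) = \int_{-\infty}^{\infty} - 2 e^{- a u^{2}} \, du = - \frac{2 \sqrt{\pi}}{\sqrt{a}}.$$

Differentiating under the integral sign brings down a factor of $(-u^2)$:
$$\frac{dJ}{da} = \int_{-\infty}^{\infty} 2 u^{2} e^{- a u^{2}} \, du = \frac{\sqrt{\pi}}{a^{\frac{3}{2}}}.$$

Repeating twice in total — each differentiation brings down another $(-u^2)$ — gives
$$\frac{d^{2}J}{da^{2}} = \int_{-\infty}^{\infty} - 2 u^{4} e^{- a u^{2}} \, du = - \frac{3 \sqrt{\pi}}{2 a^{\frac{5}{2}}},$$
and the integrand here is exactly the target integrand, so $I = - \frac{3 \sqrt{\pi}}{2 a^{\frac{5}{2}}}$.

Setting $a = 3$:
$$I = - \frac{\sqrt{3} \sqrt{\pi}}{18}.$$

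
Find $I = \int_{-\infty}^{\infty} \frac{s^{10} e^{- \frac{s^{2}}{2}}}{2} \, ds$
$\frac{945 \sqrt{2} \sqrt{\pi}}{2}$

Start from the elementary integral
$$J(a) = \int_{-\infty}^{\infty} \frac{e^{- a s^{2}}}{2} \, ds = \frac{\sqrt{\pi}}{2 \sqrt{a}}.$$

Differentiating under the integral sign brings down a factor of $(-s^2)$:
$$\frac{dJ}{da} = \int_{-\infty}^{\infty} - \frac{s^{2} e^{- a s^{2}}}{2} \, ds = - \frac{\sqrt{\pi}}{4 a^{\frac{3}{2}}}.$$

Repeating $5$ times in total — each differentiation brings down another $(-s^2)$ — gives
$$\frac{d^{5}J}{da^{5}} = \int_{-\infty}^{\infty} - \frac{s^{10} e^{- a s^{2}}}{2} \, ds = - \frac{945 \sqrt{\pi}}{64 a^{\frac{11}{2}}},$$
and the integrand here is $(-1)^{5}$ times the target integrand, so $I = (-1)^{5}\,\frac{d^{5}J}{da^{5}} = \frac{945 \sqrt{\pi}}{64 a^{\frac{11}{2}}}$.

Setting $a = \frac{1}{2}$:
$$I = \frac{945 \sqrt{2} \sqrt{\pi}}{2}.$$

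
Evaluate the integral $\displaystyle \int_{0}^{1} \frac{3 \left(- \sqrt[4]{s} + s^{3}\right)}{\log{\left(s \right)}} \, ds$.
$\log{\left(\frac{4096}{125} \right)}$

Introduce a parameter $a$ in the exponent: let $I(a) = \int_{0}^{1} \frac{3 \left(- \sqrt[4]{s} + s^{a}\right)}{\log{\left(s \right)}} \, ds$.

Since $\dfrac{\partial}{\partial a}\,s^{a} = s^{a} \ln s$, the $\ln s$ in the denominator cancels and
$$\frac{dI}{da} = \int_{0}^{1} 3 s^{a} \, ds = 3 \left[\frac{s^{a+1}}{a+1}\right]_0^1 = \frac{3}{a + 1}.$$

Integrating with respect to $a$ gives $I(a) = \log{\left(\frac{64 \left(a + 1\right)^{3}}{125} \right)} + C$.

At $a = \frac{1}{4}$ the integrand is identically $0$, so $I(\frac{1}{4}) = 0$. The closed form gives $0$, hence $C = 0$.

Setting $a = 3$:
$$I = \log{\left(\frac{4096}{125} \right)}.$$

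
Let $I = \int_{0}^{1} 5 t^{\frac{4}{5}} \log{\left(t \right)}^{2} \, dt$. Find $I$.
$\frac{1250}{729}$

Start from the elementary integral
$$J(a) = \int_{0}^{1} 5 t^{a} \, dt = \frac{5}{a + 1}.$$

Differentiating under the integral sign brings down a factor of $\ln t$:
$$\frac{dJ}{da} = \int_{0}^{1} 5 t^{a} \log{\left(t \right)} \, dt = - \frac{5}{\left(a + 1\right)^{2}}.$$

Repeating twice in total — each differentiation brings down another $\ln t$ — gives
$$\frac{d^{2}J}{da^{2}} = \int_{0}^{1} 5 t^{a} \log{\left(t \right)}^{2} \, dt = \frac{10}{\left(a + 1\right)^{3}},$$
and the integrand here is exactly the target integrand, so $I = \frac{10}{\left(a + 1\right)^{3}}$.

Setting $a = \frac{4}{5}$:
$$I = \frac{1250}{729}.$$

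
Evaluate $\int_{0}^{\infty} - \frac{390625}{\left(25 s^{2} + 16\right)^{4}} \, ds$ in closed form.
$- \frac{390625 \pi}{524288}$

Begin with the known result
$$J(a) = \int_{0}^{\infty} - \frac{1}{a^{2} + s^{2}} \, ds = - \frac{\pi}{2 a}.$$

Differentiating under the integral sign with respect to $a$,
$$\frac{dJ}{da} = \int_{0}^{\infty} \frac{2 a}{\left(a^{2} + s^{2}\right)^{2}} \, ds = \frac{\pi}{2 a^{2}},$$
so $\int_{0}^{\infty} - \frac{1}{\left(a^{2} + s^{2}\right)^{2}} \, ds = - \frac{\pi}{4 a^{3}}$.

Repeating — each differentiation of $1/(s^2+a^2)^j$ produces $-2ja/(s^2+a^2)^{j+1}$ — and dividing through by $-2ja$ at each step yields, after $3$ differentiations in total,
$$\int_{0}^{\infty} - \frac{1}{\left(a^{2} + s^{2}\right)^{4}} \, ds = - \frac{5 \pi}{32 a^{7}}.$$

Setting $a = \frac{4}{5}$:
$$I = - \frac{390625 \pi}{524288}.$$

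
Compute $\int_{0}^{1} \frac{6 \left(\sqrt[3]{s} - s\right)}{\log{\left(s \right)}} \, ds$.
$- \log{\left(\frac{729}{64} \right)}$

Replace the exponent $1$ by a parameter $a$: let $I(a) = \int_{0}^{1} \frac{6 \left(\sqrt[3]{s} - s^{a}\right)}{\log{\left(s \right)}} \, ds$.

Since $\dfrac{\partial}{\partial a}\,s^{a} = s^{a} \ln s$, the $\ln s$ in the denominator cancels and
$$\frac{dI}{da} = \int_{0}^{1} -6 s^{a} \, ds = -6 \left[\frac{s^{a+1}}{a+1}\right]_0^1 = - \frac{6}{a + 1}.$$

Integrating with respect to $a$ gives $I(a) = - \log{\left(\frac{729 \left(a + 1\right)^{6}}{4096} \right)} + C$.

At $a = \frac{1}{3}$ the integrand is identically $0$, so $I(\frac{1}{3}) = 0$. The closed form gives $0$, hence $C = 0$.

Setting $a = 1$:
$$I = - \log{\left(\frac{729}{64} \right)}.$$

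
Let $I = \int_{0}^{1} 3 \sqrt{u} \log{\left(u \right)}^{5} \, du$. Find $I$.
$- \frac{2560}{81}$

Start from the elementary integral
$$J(a) = \int_{0}^{1} 3 u^{a} \, du = \frac{3}{a + 1}.$$

Differentiating under the integral sign brings down a factor of $\ln u$:
$$\frac{dJ}{da} = \int_{0}^{1} 3 u^{a} \log{\left(u \right)} \, du = - \frac{3}{\left(a + 1\right)^{2}}.$$

Repeating $5$ times in total — each differentiation brings down another $\ln u$ — gives
$$\frac{d^{5}J}{da^{5}} = \int_{0}^{1} 3 u^{a} \log{\left(u \right)}^{5} \, du = - \frac{360}{\left(a + 1\right)^{6}},$$
and the integrand here is exactly the target integrand, so $I = - \frac{360}{\left(a + 1\right)^{6}}$.

Setting $a = \frac{1}{2}$:
$$I = - \frac{2560}{81}.$$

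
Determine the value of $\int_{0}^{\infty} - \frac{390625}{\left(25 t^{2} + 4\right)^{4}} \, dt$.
$- \frac{390625 \pi}{4096}$

Recall the elementary integral
$$J(a) = \int_{0}^{\infty} - \frac{1}{a^{2} + t^{2}} \, dt = - \frac{\pi}{2 a}.$$

Differentiating under the integral sign with respect to $a$,
$$\frac{dJ}{da} = \int_{0}^{\infty} \frac{2 a}{\left(a^{2} + t^{2}\right)^{2}} \, dt = \frac{\pi}{2 a^{2}},$$
so $\int_{0}^{\infty} - \frac{1}{\left(a^{2} + t^{2}\right)^{2}} \, dt = - \frac{\pi}{4 a^{3}}$.

Repeating — each differentiation of $1/(t^2+a^2)^j$ produces $-2ja/(t^2+a^2)^{j+1}$ — and dividing through by $-2ja$ at each step yields, after $3$ differentiations in total,
$$\int_{0}^{\infty} - \frac{1}{\left(a^{2} + t^{2}\right)^{4}} \, dt = - \frac{5 \pi}{32 a^{7}}.$$

Setting $a = \frac{2}{5}$:
$$I = - \frac{390625 \pi}{4096}.$$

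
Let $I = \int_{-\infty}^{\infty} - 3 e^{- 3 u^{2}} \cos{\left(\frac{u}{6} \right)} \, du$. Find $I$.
$- \frac{\sqrt{3} \sqrt{\pi}}{e^{\frac{1}{432}}}$

Treat the cosine frequency as a parameter and define $I(b) = \int_{-\infty}^{\infty} - 3 e^{- 3 u^{2}} \cos{\left(b u \right)} \, du$.

Differentiating under the integral sign,
$$I'(b) = \int_{-\infty}^{\infty} 3 u e^{- 3 u^{2}} \sin{\left(b u \right)} \, du.$$

Integrate $\int_{-\infty}^{\infty} u \sin(b u)\, e^{- 3 u^{2}}\, du$ by parts with $w = \sin(b u)$ and $dv = u\, e^{- 3 u^{2}}\, du$, giving $v = - \frac{e^{- 3 u^{2}}}{6}$. The boundary term vanishes and
$$\int_{-\infty}^{\infty} u \sin(b u)\, e^{- 3 u^{2}}\, du = \frac{b}{6} \int_{-\infty}^{\infty} \cos(b u)\, e^{- 3 u^{2}}\, du,$$
so $I'(b) = - \frac{b}{6}\, I(b)$.

This is a separable first-order ODE; solving with the initial condition $I(0) = \int_{-\infty}^{\infty} - 3 e^{- 3 u^{2}}\,du = - \sqrt{3} \sqrt{\pi}$ gives
$$I(b) = - \sqrt{3} \sqrt{\pi} e^{- \frac{b^{2}}{12}}.$$

Setting $b = \frac{1}{6}$:
$$I = - \frac{\sqrt{3} \sqrt{\pi}}{e^{\frac{1}{432}}}.$$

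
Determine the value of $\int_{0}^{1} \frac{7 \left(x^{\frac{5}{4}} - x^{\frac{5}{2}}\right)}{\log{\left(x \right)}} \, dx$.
$- \log{\left(\frac{105413504}{4782969} \right)}$

Consider the one-parameter family: let $I(a) = \int_{0}^{1} \frac{7 \left(x^{\frac{5}{4}} - x^{a}\right)}{\log{\left(x \right)}} \, dx$.

Since $\dfrac{\partial}{\partial a}\,x^{a} = x^{a} \ln x$, the $\ln x$ in the denominator cancels and
$$\frac{dI}{da} = \int_{0}^{1} -7 x^{a} \, dx = -7 \left[\frac{x^{a+1}}{a+1}\right]_0^1 = - \frac{7}{a + 1}.$$

Integrating with respect to $a$ gives $I(a) = - \log{\left(\frac{16384 \left(a + 1\right)^{7}}{4782969} \right)} + C$.

At $a = \frac{5}{4}$ the integrand is identically $0$, so $I(\frac{5}{4}) = 0$. The closed form gives $0$, hence $C = 0$.

Setting $a = \frac{5}{2}$:
$$I = - \log{\left(\frac{105413504}{4782969} \right)}.$$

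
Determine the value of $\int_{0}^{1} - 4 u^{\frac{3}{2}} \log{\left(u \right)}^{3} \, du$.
$\frac{384}{625}$

Begin with the known integral
$$J(a) = \int_{0}^{1} - 4 u^{a} \, du = - \frac{4}{a + 1}.$$

Differentiating under the integral sign brings down a factor of $\ln u$:
$$\frac{dJ}{da} = \int_{0}^{1} - 4 u^{a} \log{\left(u \right)} \, du = \frac{4}{\left(a + 1\right)^{2}}.$$

Repeating $3$ times in total — each differentiation brings down another $\ln u$ — gives
$$\frac{d^{3}J}{da^{3}} = \int_{0}^{1} - 4 u^{a} \log{\left(u \right)}^{3} \, du = \frac{24}{\left(a + 1\right)^{4}},$$
and the integrand here is exactly the target integrand, so $I = \frac{24}{\left(a + 1\right)^{4}}$.

Setting $a = \frac{3}{2}$:
$$I = \frac{384}{625}.$$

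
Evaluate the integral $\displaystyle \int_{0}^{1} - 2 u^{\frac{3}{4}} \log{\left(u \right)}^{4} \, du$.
$- \frac{49152}{16807}$

Begin with the known integral
$$J(a) = \int_{0}^{1} - 2 u^{a} \, du = - \frac{2}{a + 1}.$$

Differentiating under the integral sign brings down a factor of $\ln u$:
$$\frac{dJ}{da} = \int_{0}^{1} - 2 u^{a} \log{\left(u \right)} \, du = \frac{2}{\left(a + 1\right)^{2}}.$$

Repeating $4$ times in total — each differentiation brings down another $\ln u$ — gives
$$\frac{d^{4}J}{da^{4}} = \int_{0}^{1} - 2 u^{a} \log{\left(u \right)}^{4} \, du = - \frac{48}{\left(a + 1\right)^{5}},$$
and the integrand here is exactly the target integrand, so $I = - \frac{48}{\left(a + 1\right)^{5}}$.

Setting $a = \frac{3}{4}$:
$$I = - \frac{49152}{16807}.$$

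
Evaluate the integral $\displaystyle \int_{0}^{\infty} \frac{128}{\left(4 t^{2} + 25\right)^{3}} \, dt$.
$\frac{12 \pi}{3125}$

Recall the elementary integral
$$J(a) = \int_{0}^{\infty} \frac{2}{a^{2} + t^{2}} \, dt = \frac{\pi}{a}.$$

Differentiating under the integral sign with respect to $a$,
$$\frac{dJ}{da} = \int_{0}^{\infty} - \frac{4 a}{\left(a^{2} + t^{2}\right)^{2}} \, dt = - \frac{\pi}{a^{2}},$$
so $\int_{0}^{\infty} \frac{2}{\left(a^{2} + t^{2}\right)^{2}} \, dt = \frac{\pi}{2 a^{3}}$.

Repeating — each differentiation of $1/(t^2+a^2)^j$ produces $-2ja/(t^2+a^2)^{j+1}$ — and dividing through by $-2ja$ at each step yields, after $2$ differentiations in total,
$$\int_{0}^{\infty} \frac{2}{\left(a^{2} + t^{2}\right)^{3}} \, dt = \frac{3 \pi}{8 a^{5}}.$$

Setting $a = \frac{5}{2}$:
$$I = \frac{12 \pi}{3125}.$$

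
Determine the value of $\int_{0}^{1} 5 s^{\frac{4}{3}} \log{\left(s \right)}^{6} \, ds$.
$\frac{7873200}{823543}$

Start from the elementary integral
$$J(a) = \int_{0}^{1} 5 s^{a} \, ds = \frac{5}{a + 1}.$$

Differentiating under the integral sign brings down a factor of $\ln s$:
$$\frac{dJ}{da} = \int_{0}^{1} 5 s^{a} \log{\left(s \right)} \, ds = - \frac{5}{\left(a + 1\right)^{2}}.$$

Repeating $6$ times in total — each differentiation brings down another $\ln s$ — gives
$$\frac{d^{6}J}{da^{6}} = \int_{0}^{1} 5 s^{a} \log{\left(s \right)}^{6} \, ds = \frac{3600}{\left(a + 1\right)^{7}},$$
and the integrand here is exactly the target integrand, so $I = \frac{3600}{\left(a + 1\right)^{7}}$.

Setting $a = \frac{4}{3}$:
$$I = \frac{7873200}{823543}.$$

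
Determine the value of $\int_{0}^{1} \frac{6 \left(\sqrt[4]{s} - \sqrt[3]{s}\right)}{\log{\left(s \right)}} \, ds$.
$- \log{\left(\frac{16777216}{11390625} \right)}$

Introduce a parameter $a$ in the exponent: let $I(a) = \int_{0}^{1} \frac{6 \left(\sqrt[4]{s} - s^{a}\right)}{\log{\left(s \right)}} \, ds$.

Since $\dfrac{\partial}{\partial a}\,s^{a} = s^{a} \ln s$, the $\ln s$ in the denominator cancels and
$$\frac{dI}{da} = \int_{0}^{1} -6 s^{a} \, ds = -6 \left[\frac{s^{a+1}}{a+1}\right]_0^1 = - \frac{6}{a + 1}.$$

Integrating with respect to $a$ gives $I(a) = - \log{\left(\frac{4096 \left(a + 1\right)^{6}}{15625} \right)} + C$.

At $a = \frac{1}{4}$ the integrand is identically $0$, so $I(\frac{1}{4}) = 0$. The closed form gives $0$, hence $C = 0$.

Setting $a = \frac{1}{3}$:
$$I = - \log{\left(\frac{16777216}{11390625} \right)}.$$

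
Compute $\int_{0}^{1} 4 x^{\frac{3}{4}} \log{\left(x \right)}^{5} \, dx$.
$- \frac{1966080}{117649}$

Begin with the known integral
$$J(a) = \int_{0}^{1} 4 x^{a} \, dx = \frac{4}{a + 1}.$$

Differentiating under the integral sign brings down a factor of $\ln x$:
$$\frac{dJ}{da} = \int_{0}^{1} 4 x^{a} \log{\left(x \right)} \, dx = - \frac{4}{\left(a + 1\right)^{2}}.$$

Repeating $5$ times in total — each differentiation brings down another $\ln x$ — gives
$$\frac{d^{5}J}{da^{5}} = \int_{0}^{1} 4 x^{a} \log{\left(x \right)}^{5} \, dx = - \frac{480}{\left(a + 1\right)^{6}},$$
and the integrand here is exactly the target integrand, so $I = - \frac{480}{\left(a + 1\right)^{6}}$.

Setting $a = \frac{3}{4}$:
$$I = - \frac{1966080}{117649}.$$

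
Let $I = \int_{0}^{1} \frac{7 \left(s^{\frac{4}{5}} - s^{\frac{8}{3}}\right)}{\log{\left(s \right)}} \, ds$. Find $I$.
$\log{\left(\frac{10460353203}{1522435234375} \right)}$

Introduce a parameter $a$ in the exponent: let $I(a) = \int_{0}^{1} \frac{7 \left(- s^{\frac{8}{3}} + s^{a}\right)}{\log{\left(s \right)}} \, ds$.

Since $\dfrac{\partial}{\partial a}\,s^{a} = s^{a} \ln s$, the $\ln s$ in the denominator cancels and
$$\frac{dI}{da} = \int_{0}^{1} 7 s^{a} \, ds = 7 \left[\frac{s^{a+1}}{a+1}\right]_0^1 = \frac{7}{a + 1}.$$

Integrating with respect to $a$ gives $I(a) = \log{\left(\frac{2187 \left(a + 1\right)^{7}}{19487171} \right)} + C$.

At $a = \frac{8}{3}$ the integrand is identically $0$, so $I(\frac{8}{3}) = 0$. The closed form gives $0$, hence $C = 0$.

Setting $a = \frac{4}{5}$:
$$I = \log{\left(\frac{10460353203}{1522435234375} \right)}.$$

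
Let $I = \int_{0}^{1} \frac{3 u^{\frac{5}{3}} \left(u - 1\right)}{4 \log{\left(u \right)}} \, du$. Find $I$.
$\log{\left(\frac{22^{\frac{3}{4}}}{8} \right)}$

Introduce a parameter $a$ in the exponent: let $I(a) = \int_{0}^{1} \frac{3 \left(u^{\frac{8}{3}} - u^{a}\right)}{4 \log{\left(u \right)}} \, du$.

Since $\dfrac{\partial}{\partial a}\,u^{a} = u^{a} \ln u$, the $\ln u$ in the denominator cancels and
$$\frac{dI}{da} = \int_{0}^{1} - \frac{3}{4} u^{a} \, du = - \frac{3}{4} \left[\frac{u^{a+1}}{a+1}\right]_0^1 = - \frac{3}{4 a + 4}.$$

Integrating with respect to $a$ gives $I(a) = - \frac{3 \log{\left(a + 1 \right)}}{4} - \frac{3 \log{\left(3 \right)}}{4} + \frac{3 \log{\left(11 \right)}}{4} + C$.

At $a = \frac{8}{3}$ the integrand is identically $0$, so $I(\frac{8}{3}) = 0$. The closed form gives $0$, hence $C = 0$.

Setting $a = \frac{5}{3}$:
$$I = \log{\left(\frac{22^{\frac{3}{4}}}{8} \right)}.$$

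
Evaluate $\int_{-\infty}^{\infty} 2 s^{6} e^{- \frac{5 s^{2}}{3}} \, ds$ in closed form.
$\frac{81 \sqrt{15} \sqrt{\pi}}{500}$

Begin with the known integral
$$J(a) = \int_{-\infty}^{\infty} 2 e^{- a s^{2}} \, ds = \frac{2 \sqrt{\pi}}{\sqrt{a}}.$$

Differentiating under the integral sign brings down a factor of $(-s^2)$:
$$\frac{dJ}{da} = \int_{-\infty}^{\infty} - 2 s^{2} e^{- a s^{2}} \, ds = - \frac{\sqrt{\pi}}{a^{\frac{3}{2}}}.$$

Repeating $3$ times in total — each differentiation brings down another $(-s^2)$ — gives
$$\frac{d^{3}J}{da^{3}} = \int_{-\infty}^{\infty} - 2 s^{6} e^{- a s^{2}} \, ds = - \frac{15 \sqrt{\pi}}{4 a^{\frac{7}{2}}},$$
and the integrand here is $(-1)^{3}$ times the target integrand, so $I = (-1)^{3}\,\frac{d^{3}J}{da^{3}} = \frac{15 \sqrt{\pi}}{4 a^{\frac{7}{2}}}$.

Setting $a = \frac{5}{3}$:
$$I = \frac{81 \sqrt{15} \sqrt{\pi}}{500}.$$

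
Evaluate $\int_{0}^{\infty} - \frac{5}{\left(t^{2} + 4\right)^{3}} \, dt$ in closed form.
$- \frac{15 \pi}{512}$

Recall the elementary integral
$$J(a) = \int_{0}^{\infty} - \frac{5}{a^{2} + t^{2}} \, dt = - \frac{5 \pi}{2 a}.$$

Differentiating under the integral sign with respect to $a$,
$$\frac{dJ}{da} = \int_{0}^{\infty} \frac{10 a}{\left(a^{2} + t^{2}\right)^{2}} \, dt = \frac{5 \pi}{2 a^{2}},$$
so $\int_{0}^{\infty} - \frac{5}{\left(a^{2} + t^{2}\right)^{2}} \, dt = - \frac{5 \pi}{4 a^{3}}$.

Repeating — each differentiation of $1/(t^2+a^2)^j$ produces $-2ja/(t^2+a^2)^{j+1}$ — and dividing through by $-2ja$ at each step yields, after $2$ differentiations in total,
$$\int_{0}^{\infty} - \frac{5}{\left(a^{2} + t^{2}\right)^{3}} \, dt = - \frac{15 \pi}{16 a^{5}}.$$

Setting $a = 2$:
$$I = - \frac{15 \pi}{512}.$$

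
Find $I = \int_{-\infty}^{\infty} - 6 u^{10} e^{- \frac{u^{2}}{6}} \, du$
$- 1377810 \sqrt{6} \sqrt{\pi}$

Start from the elementary integral
$$J(a) = \int_{-\infty}^{\infty} - 6 e^{- a u^{2}} \, du = - \frac{6 \sqrt{\pi}}{\sqrt{a}}.$$

Differentiating under the integral sign brings down a factor of $(-u^2)$:
$$\frac{dJ}{da} = \int_{-\infty}^{\infty} 6 u^{2} e^{- a u^{2}} \, du = \frac{3 \sqrt{\pi}}{a^{\frac{3}{2}}}.$$

Repeating $5$ times in total — each differentiation brings down another $(-u^2)$ — gives
$$\frac{d^{5}J}{da^{5}} = \int_{-\infty}^{\infty} 6 u^{10} e^{- a u^{2}} \, du = \frac{2835 \sqrt{\pi}}{16 a^{\frac{11}{2}}},$$
and the integrand here is $(-1)^{5}$ times the target integrand, so $I = (-1)^{5}\,\frac{d^{5}J}{da^{5}} = - \frac{2835 \sqrt{\pi}}{16 a^{\frac{11}{2}}}$.

Setting $a = \frac{1}{6}$:
$$I = - 1377810 \sqrt{6} \sqrt{\pi}.$$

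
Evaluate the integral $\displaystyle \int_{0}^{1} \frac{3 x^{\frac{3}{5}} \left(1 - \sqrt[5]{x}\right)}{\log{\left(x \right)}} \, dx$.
$\log{\left(\frac{512}{729} \right)}$

Introduce a parameter $a$ in the exponent: let $I(a) = \int_{0}^{1} \frac{3 \left(- x^{\frac{4}{5}} + x^{a}\right)}{\log{\left(x \right)}} \, dx$.

Since $\dfrac{\partial}{\partial a}\,x^{a} = x^{a} \ln x$, the $\ln x$ in the denominator cancels and
$$\frac{dI}{da} = \int_{0}^{1} 3 x^{a} \, dx = 3 \left[\frac{x^{a+1}}{a+1}\right]_0^1 = \frac{3}{a + 1}.$$

Integrating with respect to $a$ gives $I(a) = \log{\left(\frac{125 \left(a + 1\right)^{3}}{729} \right)} + C$.

At $a = \frac{4}{5}$ the integrand is identically $0$, so $I(\frac{4}{5}) = 0$. The closed form gives $0$, hence $C = 0$.

Setting $a = \frac{3}{5}$:
$$I = \log{\left(\frac{512}{729} \right)}.$$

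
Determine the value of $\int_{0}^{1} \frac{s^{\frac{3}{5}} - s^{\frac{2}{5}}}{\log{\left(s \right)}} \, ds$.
$\log{\left(\frac{8}{7} \right)}$

Introduce a parameter $a$ in the exponent: let $I(a) = \int_{0}^{1} \frac{- s^{\frac{2}{5}} + s^{a}}{\log{\left(s \right)}} \, ds$.

Since $\dfrac{\partial}{\partial a}\,s^{a} = s^{a} \ln s$, the $\ln s$ in the denominator cancels and
$$\frac{dI}{da} = \int_{0}^{1} s^{a} \, ds = \left[\frac{s^{a+1}}{a+1}\right]_0^1 = \frac{1}{a + 1}.$$

Integrating with respect to $a$ gives $I(a) = \log{\left(\frac{5 a}{7} + \frac{5}{7} \right)} + C$.

At $a = \frac{2}{5}$ the integrand is identically $0$, so $I(\frac{2}{5}) = 0$. The closed form gives $0$, hence $C = 0$.

Setting $a = \frac{3}{5}$:
$$I = \log{\left(\frac{8}{7} \right)}.$$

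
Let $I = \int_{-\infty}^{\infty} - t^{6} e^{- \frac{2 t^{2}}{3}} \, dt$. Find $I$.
$- \frac{405 \sqrt{6} \sqrt{\pi}}{128}$

Begin with the known integral
$$J(a) = \int_{-\infty}^{\infty} - e^{- a t^{2}} \, dt = - \frac{\sqrt{\pi}}{\sqrt{a}}.$$

Differentiating under the integral sign brings down a factor of $(-t^2)$:
$$\frac{dJ}{da} = \int_{-\infty}^{\infty} t^{2} e^{- a t^{2}} \, dt = \frac{\sqrt{\pi}}{2 a^{\frac{3}{2}}}.$$

Repeating $3$ times in total — each differentiation brings down another $(-t^2)$ — gives
$$\frac{d^{3}J}{da^{3}} = \int_{-\infty}^{\infty} t^{6} e^{- a t^{2}} \, dt = \frac{15 \sqrt{\pi}}{8 a^{\frac{7}{2}}},$$
and the integrand here is $(-1)^{3}$ times the target integrand, so $I = (-1)^{3}\,\frac{d^{3}J}{da^{3}} = - \frac{15 \sqrt{\pi}}{8 a^{\frac{7}{2}}}$.

Setting $a = \frac{2}{3}$:
$$I = - \frac{405 \sqrt{6} \sqrt{\pi}}{128}.$$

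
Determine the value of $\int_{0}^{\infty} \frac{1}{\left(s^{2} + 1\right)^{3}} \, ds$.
$\frac{3 \pi}{16}$

Start from the standard arctangent integral
$$J(a) = \int_{0}^{\infty} \frac{1}{a^{2} + s^{2}} \, ds = \frac{\pi}{2 a}.$$

Differentiating under the integral sign with respect to $a$,
$$\frac{dJ}{da} = \int_{0}^{\infty} - \frac{2 a}{\left(a^{2} + s^{2}\right)^{2}} \, ds = - \frac{\pi}{2 a^{2}},$$
so $\int_{0}^{\infty} \frac{1}{\left(a^{2} + s^{2}\right)^{2}} \, ds = \frac{\pi}{4 a^{3}}$.

Repeating — each differentiation of $1/(s^2+a^2)^j$ produces $-2ja/(s^2+a^2)^{j+1}$ — and dividing through by $-2ja$ at each step yields, after $2$ differentiations in total,
$$\int_{0}^{\infty} \frac{1}{\left(a^{2} + s^{2}\right)^{3}} \, ds = \frac{3 \pi}{16 a^{5}}.$$

Setting $a = 1$:
$$I = \frac{3 \pi}{16}.$$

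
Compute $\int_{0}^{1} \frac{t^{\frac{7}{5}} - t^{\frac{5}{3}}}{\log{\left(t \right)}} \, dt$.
$- \log{\left(\frac{10}{9} \right)}$

Consider the one-parameter family: let $I(a) = \int_{0}^{1} \frac{t^{\frac{7}{5}} - t^{a}}{\log{\left(t \right)}} \, dt$.

Since $\dfrac{\partial}{\partial a}\,t^{a} = t^{a} \ln t$, the $\ln t$ in the denominator cancels and
$$\frac{dI}{da} = \int_{0}^{1} -1 t^{a} \, dt = -1 \left[\frac{t^{a+1}}{a+1}\right]_0^1 = - \frac{1}{a + 1}.$$

Integrating with respect to $a$ gives $I(a) = - \log{\left(\frac{5 a}{12} + \frac{5}{12} \right)} + C$.

At $a = \frac{7}{5}$ the integrand is identically $0$, so $I(\frac{7}{5}) = 0$. The closed form gives $0$, hence $C = 0$.

Setting $a = \frac{5}{3}$:
$$I = - \log{\left(\frac{10}{9} \right)}.$$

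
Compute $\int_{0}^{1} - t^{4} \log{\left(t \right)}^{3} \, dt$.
$\frac{6}{625}$

Consider the simpler parametrised integral
$$J(a) = \int_{0}^{1} - t^{a} \, dt = - \frac{1}{a + 1}.$$

Differentiating under the integral sign brings down a factor of $\ln t$:
$$\frac{dJ}{da} = \int_{0}^{1} - t^{a} \log{\left(t \right)} \, dt = \frac{1}{\left(a + 1\right)^{2}}.$$

Repeating $3$ times in total — each differentiation brings down another $\ln t$ — gives
$$\frac{d^{3}J}{da^{3}} = \int_{0}^{1} - t^{a} \log{\left(t \right)}^{3} \, dt = \frac{6}{\left(a + 1\right)^{4}},$$
and the integrand here is exactly the target integrand, so $I = \frac{6}{\left(a + 1\right)^{4}}$.

Setting $a = 4$:
$$I = \frac{6}{625}.$$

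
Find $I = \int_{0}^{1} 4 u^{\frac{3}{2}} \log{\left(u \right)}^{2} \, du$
$\frac{64}{125}$

Start from the elementary integral
$$J(a) = \int_{0}^{1} 4 u^{a} \, du = \frac{4}{a + 1}.$$

Differentiating under the integral sign brings down a factor of $\ln u$:
$$\frac{dJ}{da} = \int_{0}^{1} 4 u^{a} \log{\left(u \right)} \, du = - \frac{4}{\left(a + 1\right)^{2}}.$$

Repeating twice in total — each differentiation brings down another $\ln u$ — gives
$$\frac{d^{2}J}{da^{2}} = \int_{0}^{1} 4 u^{a} \log{\left(u \right)}^{2} \, du = \frac{8}{\left(a + 1\right)^{3}},$$
and the integrand here is exactly the target integrand, so $I = \frac{8}{\left(a + 1\right)^{3}}$.

Setting $a = \frac{3}{2}$:
$$I = \frac{64}{125}.$$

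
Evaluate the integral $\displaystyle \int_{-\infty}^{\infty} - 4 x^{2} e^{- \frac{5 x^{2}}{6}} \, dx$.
$- \frac{12 \sqrt{30} \sqrt{\pi}}{25}$

Consider the simpler parametrised integral
$$J(a) = \int_{-\infty}^{\infty} - 4 e^{- a x^{2}} \, dx = - \frac{4 \sqrt{\pi}}{\sqrt{a}}.$$

Differentiating under the integral sign brings down a factor of $(-x^2)$:
$$\frac{dJ}{da} = \int_{-\infty}^{\infty} 4 x^{2} e^{- a x^{2}} \, dx = \frac{2 \sqrt{\pi}}{a^{\frac{3}{2}}}.$$

The integral on the left is $-I$, so $I = - \frac{2 \sqrt{\pi}}{a^{\frac{3}{2}}}$.

Setting $a = \frac{5}{6}$:
$$I = - \frac{12 \sqrt{30} \sqrt{\pi}}{25}.$$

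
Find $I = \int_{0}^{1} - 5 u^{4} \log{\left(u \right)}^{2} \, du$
$- \frac{2}{25}$

Begin with the known integral
$$J(a) = \int_{0}^{1} - 5 u^{a} \, du = - \frac{5}{a + 1}.$$

Differentiating under the integral sign brings down a factor of $\ln u$:
$$\frac{dJ}{da} = \int_{0}^{1} - 5 u^{a} \log{\left(u \right)} \, du = \frac{5}{\left(a + 1\right)^{2}}.$$

Repeating twice in total — each differentiation brings down another $\ln u$ — gives
$$\frac{d^{2}J}{da^{2}} = \int_{0}^{1} - 5 u^{a} \log{\left(u \right)}^{2} \, du = - \frac{10}{\left(a + 1\right)^{3}},$$
and the integrand here is exactly the target integrand, so $I = - \frac{10}{\left(a + 1\right)^{3}}$.

Setting $a = 4$:
$$I = - \frac{2}{25}.$$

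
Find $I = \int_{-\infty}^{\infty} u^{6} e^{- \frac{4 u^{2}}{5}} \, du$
$\frac{1875 \sqrt{5} \sqrt{\pi}}{1024}$

Consider the simpler parametrised integral
$$J(a) = \int_{-\infty}^{\infty} e^{- a u^{2}} \, du = \frac{\sqrt{\pi}}{\sqrt{a}}.$$

Differentiating under the integral sign brings down a factor of $(-u^2)$:
$$\frac{dJ}{da} = \int_{-\infty}^{\infty} - u^{2} e^{- a u^{2}} \, du = - \frac{\sqrt{\pi}}{2 a^{\frac{3}{2}}}.$$

Repeating $3$ times in total — each differentiation brings down another $(-u^2)$ — gives
$$\frac{d^{3}J}{da^{3}} = \int_{-\infty}^{\infty} - u^{6} e^{- a u^{2}} \, du = - \frac{15 \sqrt{\pi}}{8 a^{\frac{7}{2}}},$$
and the integrand here is $(-1)^{3}$ times the target integrand, so $I = (-1)^{3}\,\frac{d^{3}J}{da^{3}} = \frac{15 \sqrt{\pi}}{8 a^{\frac{7}{2}}}$.

Setting $a = \frac{4}{5}$:
$$I = \frac{1875 \sqrt{5} \sqrt{\pi}}{1024}.$$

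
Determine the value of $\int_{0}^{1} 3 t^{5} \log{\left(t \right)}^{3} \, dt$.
$- \frac{1}{72}$

Start from the elementary integral
$$J(a) = \int_{0}^{1} 3 t^{a} \, dt = \frac{3}{a + 1}.$$

Differentiating under the integral sign brings down a factor of $\ln t$:
$$\frac{dJ}{da} = \int_{0}^{1} 3 t^{a} \log{\left(t \right)} \, dt = - \frac{3}{\left(a + 1\right)^{2}}.$$

Repeating $3$ times in total — each differentiation brings down another $\ln t$ — gives
$$\frac{d^{3}J}{da^{3}} = \int_{0}^{1} 3 t^{a} \log{\left(t \right)}^{3} \, dt = - \frac{18}{\left(a + 1\right)^{4}},$$
and the integrand here is exactly the target integrand, so $I = - \frac{18}{\left(a + 1\right)^{4}}$.

Setting $a = 5$:
$$I = - \frac{1}{72}.$$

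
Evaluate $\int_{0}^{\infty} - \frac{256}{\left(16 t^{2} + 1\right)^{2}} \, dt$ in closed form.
$- 16 \pi$

Start from the standard arctangent integral
$$J(a) = \int_{0}^{\infty} - \frac{1}{a^{2} + t^{2}} \, dt = - \frac{\pi}{2 a}.$$

Differentiating under the integral sign with respect to $a$,
$$\frac{dJ}{da} = \int_{0}^{\infty} \frac{2 a}{\left(a^{2} + t^{2}\right)^{2}} \, dt = \frac{\pi}{2 a^{2}},$$
so $\int_{0}^{\infty} - \frac{1}{\left(a^{2} + t^{2}\right)^{2}} \, dt = - \frac{\pi}{4 a^{3}}$.

Setting $a = \frac{1}{4}$:
$$I = - 16 \pi.$$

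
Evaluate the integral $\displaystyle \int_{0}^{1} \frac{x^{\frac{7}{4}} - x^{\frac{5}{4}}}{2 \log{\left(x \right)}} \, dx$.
$- \log{\left(3 \right)} + \frac{\log{\left(11 \right)}}{2}$

Introduce a parameter $a$ in the exponent: let $I(a) = \int_{0}^{1} \frac{x^{\frac{7}{4}} - x^{a}}{2 \log{\left(x \right)}} \, dx$.

Since $\dfrac{\partial}{\partial a}\,x^{a} = x^{a} \ln x$, the $\ln x$ in the denominator cancels and
$$\frac{dI}{da} = \int_{0}^{1} - \frac{1}{2} x^{a} \, dx = - \frac{1}{2} \left[\frac{x^{a+1}}{a+1}\right]_0^1 = - \frac{1}{2 a + 2}.$$

Integrating with respect to $a$ gives $I(a) = - \frac{\log{\left(a + 1 \right)}}{2} - \log{\left(2 \right)} + \frac{\log{\left(11 \right)}}{2} + C$.

At $a = \frac{7}{4}$ the integrand is identically $0$, so $I(\frac{7}{4}) = 0$. The closed form gives $0$, hence $C = 0$.

Setting $a = \frac{5}{4}$:
$$I = - \log{\left(3 \right)} + \frac{\log{\left(11 \right)}}{2}.$$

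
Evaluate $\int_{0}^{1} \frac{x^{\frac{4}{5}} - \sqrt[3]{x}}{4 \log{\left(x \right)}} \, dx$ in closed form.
$\log{\left(\frac{15^{\frac{3}{4}} \sqrt{2}}{10} \right)}$

Introduce a parameter $a$ in the exponent: let $I(a) = \int_{0}^{1} \frac{- \sqrt[3]{x} + x^{a}}{4 \log{\left(x \right)}} \, dx$.

Since $\dfrac{\partial}{\partial a}\,x^{a} = x^{a} \ln x$, the $\ln x$ in the denominator cancels and
$$\frac{dI}{da} = \int_{0}^{1} \frac{1}{4} x^{a} \, dx = \frac{1}{4} \left[\frac{x^{a+1}}{a+1}\right]_0^1 = \frac{1}{4 \left(a + 1\right)}.$$

Integrating with respect to $a$ gives $I(a) = \frac{\log{\left(a + 1 \right)}}{4} - \frac{\log{\left(2 \right)}}{2} + \frac{\log{\left(3 \right)}}{4} + C$.

At $a = \frac{1}{3}$ the integrand is identically $0$, so $I(\frac{1}{3}) = 0$. The closed form gives $0$, hence $C = 0$.

Setting $a = \frac{4}{5}$:
$$I = \log{\left(\frac{15^{\frac{3}{4}} \sqrt{2}}{10} \right)}.$$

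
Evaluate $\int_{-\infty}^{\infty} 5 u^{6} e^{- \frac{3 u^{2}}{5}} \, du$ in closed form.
$\frac{3125 \sqrt{15} \sqrt{\pi}}{216}$

Begin with the known integral
$$J(a) = \int_{-\infty}^{\infty} 5 e^{- a u^{2}} \, du = \frac{5 \sqrt{\pi}}{\sqrt{a}}.$$

Differentiating under the integral sign brings down a factor of $(-u^2)$:
$$\frac{dJ}{da} = \int_{-\infty}^{\infty} - 5 u^{2} e^{- a u^{2}} \, du = - \frac{5 \sqrt{\pi}}{2 a^{\frac{3}{2}}}.$$

Repeating $3$ times in total — each differentiation brings down another $(-u^2)$ — gives
$$\frac{d^{3}J}{da^{3}} = \int_{-\infty}^{\infty} - 5 u^{6} e^{- a u^{2}} \, du = - \frac{75 \sqrt{\pi}}{8 a^{\frac{7}{2}}},$$
and the integrand here is $(-1)^{3}$ times the target integrand, so $I = (-1)^{3}\,\frac{d^{3}J}{da^{3}} = \frac{75 \sqrt{\pi}}{8 a^{\frac{7}{2}}}$.

Setting $a = \frac{3}{5}$:
$$I = \frac{3125 \sqrt{15} \sqrt{\pi}}{216}.$$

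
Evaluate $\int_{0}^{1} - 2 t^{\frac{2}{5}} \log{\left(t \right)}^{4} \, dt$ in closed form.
$- \frac{150000}{16807}$

Start from the elementary integral
$$J(a) = \int_{0}^{1} - 2 t^{a} \, dt = - \frac{2}{a + 1}.$$

Differentiating under the integral sign brings down a factor of $\ln t$:
$$\frac{dJ}{da} = \int_{0}^{1} - 2 t^{a} \log{\left(t \right)} \, dt = \frac{2}{\left(a + 1\right)^{2}}.$$

Repeating $4$ times in total — each differentiation brings down another $\ln t$ — gives
$$\frac{d^{4}J}{da^{4}} = \int_{0}^{1} - 2 t^{a} \log{\left(t \right)}^{4} \, dt = - \frac{48}{\left(a + 1\right)^{5}},$$
and the integrand here is exactly the target integrand, so $I = - \frac{48}{\left(a + 1\right)^{5}}$.

Setting $a = \frac{2}{5}$:
$$I = - \frac{150000}{16807}.$$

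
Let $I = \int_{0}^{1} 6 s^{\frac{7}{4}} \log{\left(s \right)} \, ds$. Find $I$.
$- \frac{96}{121}$

Start from the elementary integral
$$J(a) = \int_{0}^{1} 6 s^{a} \, ds = \frac{6}{a + 1}.$$

Differentiating under the integral sign brings down a factor of $\ln s$:
$$\frac{dJ}{da} = \int_{0}^{1} 6 s^{a} \log{\left(s \right)} \, ds = - \frac{6}{\left(a + 1\right)^{2}}.$$

The integral on the left is $I$, so $I = - \frac{6}{\left(a + 1\right)^{2}}$.

Setting $a = \frac{7}{4}$:
$$I = - \frac{96}{121}.$$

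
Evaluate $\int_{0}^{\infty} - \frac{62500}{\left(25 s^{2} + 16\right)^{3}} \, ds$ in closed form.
$- \frac{9375 \pi}{4096}$

Recall the elementary integral
$$J(a) = \int_{0}^{\infty} - \frac{4}{a^{2} + s^{2}} \, ds = - \frac{2 \pi}{a}.$$

Differentiating under the integral sign with respect to $a$,
$$\frac{dJ}{da} = \int_{0}^{\infty} \frac{8 a}{\left(a^{2} + s^{2}\right)^{2}} \, ds = \frac{2 \pi}{a^{2}},$$
so $\int_{0}^{\infty} - \frac{4}{\left(a^{2} + s^{2}\right)^{2}} \, ds = - \frac{\pi}{a^{3}}$.

Repeating — each differentiation of $1/(s^2+a^2)^j$ produces $-2ja/(s^2+a^2)^{j+1}$ — and dividing through by $-2ja$ at each step yields, after $2$ differentiations in total,
$$\int_{0}^{\infty} - \frac{4}{\left(a^{2} + s^{2}\right)^{3}} \, ds = - \frac{3 \pi}{4 a^{5}}.$$

Setting $a = \frac{4}{5}$:
$$I = - \frac{9375 \pi}{4096}.$$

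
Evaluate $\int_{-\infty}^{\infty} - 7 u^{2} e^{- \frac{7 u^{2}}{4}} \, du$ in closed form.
$- \frac{4 \sqrt{7} \sqrt{\pi}}{7}$

Start from the elementary integral
$$J(a) = \int_{-\infty}^{\infty} - 7 e^{- a u^{2}} \, du = - \frac{7 \sqrt{\pi}}{\sqrt{a}}.$$

Differentiating under the integral sign brings down a factor of $(-u^2)$:
$$\frac{dJ}{da} = \int_{-\infty}^{\infty} 7 u^{2} e^{- a u^{2}} \, du = \frac{7 \sqrt{\pi}}{2 a^{\frac{3}{2}}}.$$

The integral on the left is $-I$, so $I = - \frac{7 \sqrt{\pi}}{2 a^{\frac{3}{2}}}$.

Setting $a = \frac{7}{4}$:
$$I = - \frac{4 \sqrt{7} \sqrt{\pi}}{7}.$$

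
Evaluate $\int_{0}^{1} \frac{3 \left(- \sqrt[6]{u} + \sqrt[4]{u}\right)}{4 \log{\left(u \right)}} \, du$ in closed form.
$\log{\left(\frac{\sqrt[4]{14} \cdot 15^{\frac{3}{4}}}{14} \right)}$

Introduce a parameter $a$ in the exponent: let $I(a) = \int_{0}^{1} \frac{3 \left(\sqrt[4]{u} - u^{a}\right)}{4 \log{\left(u \right)}} \, du$.

Since $\dfrac{\partial}{\partial a}\,u^{a} = u^{a} \ln u$, the $\ln u$ in the denominator cancels and
$$\frac{dI}{da} = \int_{0}^{1} - \frac{3}{4} u^{a} \, du = - \frac{3}{4} \left[\frac{u^{a+1}}{a+1}\right]_0^1 = - \frac{3}{4 a + 4}.$$

Integrating with respect to $a$ gives $I(a) = - \frac{3 \log{\left(a + 1 \right)}}{4} - \frac{3 \log{\left(2 \right)}}{2} + \frac{3 \log{\left(5 \right)}}{4} + C$.

At $a = \frac{1}{4}$ the integrand is identically $0$, so $I(\frac{1}{4}) = 0$. The closed form gives $0$, hence $C = 0$.

Setting $a = \frac{1}{6}$:
$$I = \log{\left(\frac{\sqrt[4]{14} \cdot 15^{\frac{3}{4}}}{14} \right)}.$$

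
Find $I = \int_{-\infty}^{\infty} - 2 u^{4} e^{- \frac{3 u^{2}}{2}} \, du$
$- \frac{2 \sqrt{6} \sqrt{\pi}}{9}$

Consider the simpler parametrised integral
$$J(a) = \int_{-\infty}^{\infty} - 2 e^{- a u^{2}} \, du = - \frac{2 \sqrt{\pi}}{\sqrt{a}}.$$

Differentiating under the integral sign brings down a factor of $(-u^2)$:
$$\frac{dJ}{da} = \int_{-\infty}^{\infty} 2 u^{2} e^{- a u^{2}} \, du = \frac{\sqrt{\pi}}{a^{\frac{3}{2}}}.$$

Repeating twice in total — each differentiation brings down another $(-u^2)$ — gives
$$\frac{d^{2}J}{da^{2}} = \int_{-\infty}^{\infty} - 2 u^{4} e^{- a u^{2}} \, du = - \frac{3 \sqrt{\pi}}{2 a^{\frac{5}{2}}},$$
and the integrand here is exactly the target integrand, so $I = - \frac{3 \sqrt{\pi}}{2 a^{\frac{5}{2}}}$.

Setting $a = \frac{3}{2}$:
$$I = - \frac{2 \sqrt{6} \sqrt{\pi}}{9}.$$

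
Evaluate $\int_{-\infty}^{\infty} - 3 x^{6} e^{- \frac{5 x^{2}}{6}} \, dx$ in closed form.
$- \frac{243 \sqrt{30} \sqrt{\pi}}{125}$

Consider the simpler parametrised integral
$$J(a) = \int_{-\infty}^{\infty} - 3 e^{- a x^{2}} \, dx = - \frac{3 \sqrt{\pi}}{\sqrt{a}}.$$

Differentiating under the integral sign brings down a factor of $(-x^2)$:
$$\frac{dJ}{da} = \int_{-\infty}^{\infty} 3 x^{2} e^{- a x^{2}} \, dx = \frac{3 \sqrt{\pi}}{2 a^{\frac{3}{2}}}.$$

Repeating $3$ times in total — each differentiation brings down another $(-x^2)$ — gives
$$\frac{d^{3}J}{da^{3}} = \int_{-\infty}^{\infty} 3 x^{6} e^{- a x^{2}} \, dx = \frac{45 \sqrt{\pi}}{8 a^{\frac{7}{2}}},$$
and the integrand here is $(-1)^{3}$ times the target integrand, so $I = (-1)^{3}\,\frac{d^{3}J}{da^{3}} = - \frac{45 \sqrt{\pi}}{8 a^{\frac{7}{2}}}$.

Setting $a = \frac{5}{6}$:
$$I = - \frac{243 \sqrt{30} \sqrt{\pi}}{125}.$$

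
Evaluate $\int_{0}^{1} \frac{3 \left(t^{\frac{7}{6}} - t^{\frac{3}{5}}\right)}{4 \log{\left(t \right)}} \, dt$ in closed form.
$\log{\left(\frac{\sqrt[4]{3} \cdot 65^{\frac{3}{4}}}{24} \right)}$

Replace the exponent $\frac{3}{5}$ by a parameter $a$: let $I(a) = \int_{0}^{1} \frac{3 \left(t^{\frac{7}{6}} - t^{a}\right)}{4 \log{\left(t \right)}} \, dt$.

Since $\dfrac{\partial}{\partial a}\,t^{a} = t^{a} \ln t$, the $\ln t$ in the denominator cancels and
$$\frac{dI}{da} = \int_{0}^{1} - \frac{3}{4} t^{a} \, dt = - \frac{3}{4} \left[\frac{t^{a+1}}{a+1}\right]_0^1 = - \frac{3}{4 a + 4}.$$

Integrating with respect to $a$ gives $I(a) = - \frac{3 \log{\left(a + 1 \right)}}{4} - \frac{3 \log{\left(6 \right)}}{4} + \frac{3 \log{\left(13 \right)}}{4} + C$.

At $a = \frac{7}{6}$ the integrand is identically $0$, so $I(\frac{7}{6}) = 0$. The closed form gives $0$, hence $C = 0$.

Setting $a = \frac{3}{5}$:
$$I = \log{\left(\frac{\sqrt[4]{3} \cdot 65^{\frac{3}{4}}}{24} \right)}.$$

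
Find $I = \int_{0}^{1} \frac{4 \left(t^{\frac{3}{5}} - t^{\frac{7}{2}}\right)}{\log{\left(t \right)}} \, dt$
$\log{\left(\frac{65536}{4100625} \right)}$

Consider the one-parameter family: let $I(a) = \int_{0}^{1} \frac{4 \left(- t^{\frac{7}{2}} + t^{a}\right)}{\log{\left(t \right)}} \, dt$.

Since $\dfrac{\partial}{\partial a}\,t^{a} = t^{a} \ln t$, the $\ln t$ in the denominator cancels and
$$\frac{dI}{da} = \int_{0}^{1} 4 t^{a} \, dt = 4 \left[\frac{t^{a+1}}{a+1}\right]_0^1 = \frac{4}{a + 1}.$$

Integrating with respect to $a$ gives $I(a) = \log{\left(\frac{16 \left(a + 1\right)^{4}}{6561} \right)} + C$.

At $a = \frac{7}{2}$ the integrand is identically $0$, so $I(\frac{7}{2}) = 0$. The closed form gives $0$, hence $C = 0$.

Setting $a = \frac{3}{5}$:
$$I = \log{\left(\frac{65536}{4100625} \right)}.$$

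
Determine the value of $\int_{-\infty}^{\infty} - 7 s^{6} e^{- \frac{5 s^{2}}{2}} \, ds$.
$- \frac{21 \sqrt{10} \sqrt{\pi}}{125}$

Consider the simpler parametrised integral
$$J(a) = \int_{-\infty}^{\infty} - 7 e^{- a s^{2}} \, ds = - \frac{7 \sqrt{\pi}}{\sqrt{a}}.$$

Differentiating under the integral sign brings down a factor of $(-s^2)$:
$$\frac{dJ}{da} = \int_{-\infty}^{\infty} 7 s^{2} e^{- a s^{2}} \, ds = \frac{7 \sqrt{\pi}}{2 a^{\frac{3}{2}}}.$$

Repeating $3$ times in total — each differentiation brings down another $(-s^2)$ — gives
$$\frac{d^{3}J}{da^{3}} = \int_{-\infty}^{\infty} 7 s^{6} e^{- a s^{2}} \, ds = \frac{105 \sqrt{\pi}}{8 a^{\frac{7}{2}}},$$
and the integrand here is $(-1)^{3}$ times the target integrand, so $I = (-1)^{3}\,\frac{d^{3}J}{da^{3}} = - \frac{105 \sqrt{\pi}}{8 a^{\frac{7}{2}}}$.

Setting $a = \frac{5}{2}$:
$$I = - \frac{21 \sqrt{10} \sqrt{\pi}}{125}.$$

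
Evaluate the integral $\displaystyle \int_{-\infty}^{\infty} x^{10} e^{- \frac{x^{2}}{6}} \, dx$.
$229635 \sqrt{6} \sqrt{\pi}$

Begin with the known integral
$$J(a) = \int_{-\infty}^{\infty} e^{- a x^{2}} \, dx = \frac{\sqrt{\pi}}{\sqrt{a}}.$$

Differentiating under the integral sign brings down a factor of $(-x^2)$:
$$\frac{dJ}{da} = \int_{-\infty}^{\infty} - x^{2} e^{- a x^{2}} \, dx = - \frac{\sqrt{\pi}}{2 a^{\frac{3}{2}}}.$$

Repeating $5$ times in total — each differentiation brings down another $(-x^2)$ — gives
$$\frac{d^{5}J}{da^{5}} = \int_{-\infty}^{\infty} - x^{10} e^{- a x^{2}} \, dx = - \frac{945 \sqrt{\pi}}{32 a^{\frac{11}{2}}},$$
and the integrand here is $(-1)^{5}$ times the target integrand, so $I = (-1)^{5}\,\frac{d^{5}J}{da^{5}} = \frac{945 \sqrt{\pi}}{32 a^{\frac{11}{2}}}$.

Setting $a = \frac{1}{6}$:
$$I = 229635 \sqrt{6} \sqrt{\pi}.$$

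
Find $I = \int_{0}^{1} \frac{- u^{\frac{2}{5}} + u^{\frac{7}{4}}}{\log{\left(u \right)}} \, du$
$\log{\left(\frac{55}{28} \right)}$

Introduce a parameter $a$ in the exponent: let $I(a) = \int_{0}^{1} \frac{- u^{\frac{2}{5}} + u^{a}}{\log{\left(u \right)}} \, du$.

Since $\dfrac{\partial}{\partial a}\,u^{a} = u^{a} \ln u$, the $\ln u$ in the denominator cancels and
$$\frac{dI}{da} = \int_{0}^{1} u^{a} \, du = \left[\frac{u^{a+1}}{a+1}\right]_0^1 = \frac{1}{a + 1}.$$

Integrating with respect to $a$ gives $I(a) = \log{\left(\frac{5 a}{7} + \frac{5}{7} \right)} + C$.

At $a = \frac{2}{5}$ the integrand is identically $0$, so $I(\frac{2}{5}) = 0$. The closed form gives $0$, hence $C = 0$.

Setting $a = \frac{7}{4}$:
$$I = \log{\left(\frac{55}{28} \right)}.$$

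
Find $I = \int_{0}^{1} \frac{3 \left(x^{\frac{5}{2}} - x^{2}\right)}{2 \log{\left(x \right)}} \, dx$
$- \log{\left(\frac{6 \sqrt{42}}{49} \right)}$

Consider the one-parameter family: let $I(a) = \int_{0}^{1} \frac{3 \left(x^{\frac{5}{2}} - x^{a}\right)}{2 \log{\left(x \right)}} \, dx$.

Since $\dfrac{\partial}{\partial a}\,x^{a} = x^{a} \ln x$, the $\ln x$ in the denominator cancels and
$$\frac{dI}{da} = \int_{0}^{1} - \frac{3}{2} x^{a} \, dx = - \frac{3}{2} \left[\frac{x^{a+1}}{a+1}\right]_0^1 = - \frac{3}{2 a + 2}.$$

Integrating with respect to $a$ gives $I(a) = - \log{\left(\frac{2 \sqrt{14} \left(a + 1\right)^{\frac{3}{2}}}{49} \right)} + C$.

At $a = \frac{5}{2}$ the integrand is identically $0$, so $I(\frac{5}{2}) = 0$. The closed form gives $0$, hence $C = 0$.

Setting $a = 2$:
$$I = - \log{\left(\frac{6 \sqrt{42}}{49} \right)}.$$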